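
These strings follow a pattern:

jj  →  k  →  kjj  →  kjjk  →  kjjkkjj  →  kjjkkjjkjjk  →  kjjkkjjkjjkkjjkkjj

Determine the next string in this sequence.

kjjkkjjkjjkkjjkkjjkjjkkjjkjjk

From term 3 onward, concatenate the last term with the second-to-last: k·jj = kjj, kjj·k = kjjk, …
The next term joins kjjkkjjkjjkkjjkkjj and kjjkkjjkjjk.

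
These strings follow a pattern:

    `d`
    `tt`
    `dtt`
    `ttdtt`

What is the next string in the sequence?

Each term (from the third on) is the two preceding terms concatenated in order: term 3 = d·tt = dtt.
So term 5 is dtt·ttdtt.

dttttdtt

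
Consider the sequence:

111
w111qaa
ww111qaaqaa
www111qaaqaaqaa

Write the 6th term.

Each term wraps the previous one in w on the left and qaa on the right.
From www111qaaqaaqaa, 2 further steps: www111qaaqaaqaa → wwww111qaaqaaqaaqaa → (answer).

wwwww111qaaqaaqaaqaaqaa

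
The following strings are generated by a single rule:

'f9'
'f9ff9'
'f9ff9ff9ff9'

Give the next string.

s(k+1) = s(k)·f·s(k) — each term doubles the last with 'f' between the halves.
So the next term is two copies of f9ff9ff9ff9 with 'f' between the halves.

f9ff9ff9ff9ff9ff9ff9ff9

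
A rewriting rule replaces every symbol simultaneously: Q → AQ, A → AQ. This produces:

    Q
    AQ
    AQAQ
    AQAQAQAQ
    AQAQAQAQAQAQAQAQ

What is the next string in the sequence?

AQAQAQAQAQAQAQAQAQAQAQAQAQAQAQAQ

Applying the rule to each of the 16 symbols of AQAQAQAQAQAQAQAQ gives the pieces AQ AQ AQ AQ AQ AQ AQ AQ AQ AQ AQ AQ AQ AQ AQ AQ, which concatenate to the answer.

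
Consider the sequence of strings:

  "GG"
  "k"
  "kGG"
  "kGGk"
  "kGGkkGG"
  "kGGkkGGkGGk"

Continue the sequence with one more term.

This is a Fibonacci-style word recurrence s(k) = s(k−1)·s(k−2): e.g. k·GG = kGG.
So term 7 is kGGkkGGkGGk·kGGkkGG.

kGGkkGGkGGkkGGkkGG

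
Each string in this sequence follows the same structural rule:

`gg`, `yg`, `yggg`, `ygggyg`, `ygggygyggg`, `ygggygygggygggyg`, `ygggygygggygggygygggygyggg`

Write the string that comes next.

From term 3 onward, concatenate the last term with the second-to-last: yg·gg = yggg, yggg·yg = ygggyg, …
So term 8 is ygggygygggygggygygggygyggg·ygggygygggygggyg.

ygggygygggygggygygggygygggygggygygggygggyg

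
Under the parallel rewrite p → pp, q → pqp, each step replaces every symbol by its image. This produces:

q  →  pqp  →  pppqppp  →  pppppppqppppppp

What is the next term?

pppppppppppppppqppppppppppppppp

φ(pppppppqppppppp) expands symbol-by-symbol to pp pp pp pp pp pp pp pqp pp pp pp pp pp pp pp; joining the 15 pieces gives the next term.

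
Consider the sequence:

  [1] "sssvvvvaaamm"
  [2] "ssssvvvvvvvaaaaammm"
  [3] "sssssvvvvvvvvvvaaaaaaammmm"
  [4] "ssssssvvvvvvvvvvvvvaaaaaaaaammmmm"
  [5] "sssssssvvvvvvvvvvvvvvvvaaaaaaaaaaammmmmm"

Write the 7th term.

Term n consists of n+2 s's, followed by 3n+1 v's, followed by 2n+1 a's, followed by n+1 m's (n = 1, 2, …).
At n = 7 the blocks have lengths 9, 22, 15, 8.

sssssssssvvvvvvvvvvvvvvvvvvvvvvaaaaaaaaaaaaaaammmmmmmm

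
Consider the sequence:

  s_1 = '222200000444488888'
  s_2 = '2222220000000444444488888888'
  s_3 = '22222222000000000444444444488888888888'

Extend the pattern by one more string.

Each string has the form 2^{2n+2} 0^{2n+3} 4^{3n+1} 8^{3n+2} (n = 1, 2, …).
Setting n = 4 gives 10, 11, 13, 14 characters in each block.

222222222200000000000444444444444488888888888888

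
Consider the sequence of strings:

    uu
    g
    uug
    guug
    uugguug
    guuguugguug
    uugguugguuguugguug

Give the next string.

This is a Fibonacci-style word recurrence s(k) = s(k−2)·s(k−1): e.g. uu·g = uug.
The next term joins guuguugguug and uugguugguuguugguug.

guuguugguuguugguugguuguugguug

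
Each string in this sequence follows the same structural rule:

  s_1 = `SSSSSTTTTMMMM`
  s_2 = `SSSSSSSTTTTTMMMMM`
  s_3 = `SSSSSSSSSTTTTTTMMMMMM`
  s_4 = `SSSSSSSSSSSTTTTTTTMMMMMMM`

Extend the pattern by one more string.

Reading off run lengths: S runs 5, 7, 9, 11; T runs 4, 5, 6, 7; M runs 4, 5, 6, 7 — each is linear in n, where the shown terms are n = 3, 4, 5, 6.
For the next term, n = 7, so the run lengths are 13, 8, 8.

SSSSSSSSSSSSSTTTTTTTTMMMMMMMM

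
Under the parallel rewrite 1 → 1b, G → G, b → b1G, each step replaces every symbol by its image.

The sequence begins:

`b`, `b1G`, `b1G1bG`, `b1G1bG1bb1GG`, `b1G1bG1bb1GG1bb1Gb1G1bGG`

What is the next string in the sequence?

Replace each of the 24 characters of b1G1bG1bb1GG1bb1Gb1G1bGG in place — b1G 1b G 1b b1G G 1b b1G b1G 1b G G 1b b1G b1G 1b G b1G 1b G 1b b1G G G — and concatenate.

b1G1bG1bb1GG1bb1Gb1G1bGG1bb1Gb1G1bGb1G1bG1bb1GGG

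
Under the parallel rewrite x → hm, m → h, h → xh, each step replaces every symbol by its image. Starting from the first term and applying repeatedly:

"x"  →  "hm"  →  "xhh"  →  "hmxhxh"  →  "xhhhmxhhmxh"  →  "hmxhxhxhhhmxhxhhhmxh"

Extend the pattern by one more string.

xhhhmxhhmxhhmxhxhxhhhmxhhmxhxhxhhhmxh

φ(hmxhxhxhhhmxhxhhhmxh) expands symbol-by-symbol to xh h hm xh hm xh hm xh xh xh h hm xh hm xh xh xh h hm xh; joining the 20 pieces gives the next term.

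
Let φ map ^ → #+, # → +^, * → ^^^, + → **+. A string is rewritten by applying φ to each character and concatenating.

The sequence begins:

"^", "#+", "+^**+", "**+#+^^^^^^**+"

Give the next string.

Rewriting the 14 symbols of **+#+^^^^^^**+ one by one yields ^^^ ^^^ **+ +^ **+ #+ #+ #+ #+ #+ #+ ^^^ ^^^ **+; concatenated:

^^^^^^**++^**+#+#+#+#+#+#+^^^^^^**+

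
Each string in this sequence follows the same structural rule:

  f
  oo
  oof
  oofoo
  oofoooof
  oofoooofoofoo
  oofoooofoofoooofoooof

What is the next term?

oofoooofoofoooofoooofoofoooofoofoo

From term 3 onward, concatenate the last term with the second-to-last: oo·f = oof, oof·oo = oofoo, …
Continuing: oofoooofoofoooofoooof · oofoooofoofoo gives term 8.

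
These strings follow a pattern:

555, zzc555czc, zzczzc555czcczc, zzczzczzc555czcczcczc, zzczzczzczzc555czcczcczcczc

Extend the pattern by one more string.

Each term wraps the previous one in zzc on the left and czc on the right.
Applying this once more to zzczzczzczzc555czcczcczcczc:

zzczzczzczzczzc555czcczcczcczcczc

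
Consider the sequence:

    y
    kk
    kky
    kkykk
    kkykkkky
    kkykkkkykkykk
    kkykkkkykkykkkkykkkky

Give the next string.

From term 3 onward, concatenate the last term with the second-to-last: kk·y = kky, kky·kk = kkykk, …
The next term joins kkykkkkykkykkkkykkkky and kkykkkkykkykk.

kkykkkkykkykkkkykkkkykkykkkkykkykk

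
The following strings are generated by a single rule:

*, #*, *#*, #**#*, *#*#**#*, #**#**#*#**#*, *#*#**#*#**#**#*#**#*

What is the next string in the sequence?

#**#**#*#**#**#*#**#*#**#**#*#**#*

From term 3 onward, concatenate the second-to-last term with the last: *·#* = *#*, #*·*#* = #**#*, …
The next term joins #**#**#*#**#* and *#*#**#*#**#**#*#**#*.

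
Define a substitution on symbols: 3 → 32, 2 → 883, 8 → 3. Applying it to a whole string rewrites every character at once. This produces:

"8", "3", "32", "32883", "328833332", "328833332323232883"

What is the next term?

3288333323232328833288332883328833332

Applying the rule to each of the 18 symbols of 328833332323232883 gives the pieces 32 883 3 3 32 32 32 32 883 32 883 32 883 32 883 3 3 32, which concatenate to the answer.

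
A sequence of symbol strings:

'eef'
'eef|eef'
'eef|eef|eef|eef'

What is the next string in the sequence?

Each string is two copies of the previous one joined by '|'.
So the next term is two copies of eef|eef|eef|eef with '|' between the halves.

eef|eef|eef|eef|eef|eef|eef|eef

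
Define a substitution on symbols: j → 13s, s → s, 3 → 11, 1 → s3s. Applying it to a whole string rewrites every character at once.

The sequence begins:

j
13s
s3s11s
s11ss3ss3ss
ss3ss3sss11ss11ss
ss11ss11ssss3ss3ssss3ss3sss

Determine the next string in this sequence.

Applying the rule to each of the 27 symbols of ss11ss11ssss3ss3ssss3ss3sss gives the pieces s s s3s s3s s s s3s s3s s s s s 11 s s 11 s s s s 11 s s 11 s s s, which concatenate to the answer.

sss3ss3ssss3ss3sssss11ss11ssss11ss11sss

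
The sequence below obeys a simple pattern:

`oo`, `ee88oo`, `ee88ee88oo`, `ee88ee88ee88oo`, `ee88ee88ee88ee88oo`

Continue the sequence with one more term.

ee88ee88ee88ee88ee88oo

The strings grow by a fixed prefix ee88 each time.
One more step from ee88ee88ee88ee88oo gives the answer.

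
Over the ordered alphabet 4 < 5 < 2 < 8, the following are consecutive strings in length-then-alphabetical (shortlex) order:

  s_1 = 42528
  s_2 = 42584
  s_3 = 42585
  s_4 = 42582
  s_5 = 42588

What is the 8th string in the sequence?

42242

Continuing the enumeration 3 steps past 42588: 42588 → 42244 → 42245 → (answer).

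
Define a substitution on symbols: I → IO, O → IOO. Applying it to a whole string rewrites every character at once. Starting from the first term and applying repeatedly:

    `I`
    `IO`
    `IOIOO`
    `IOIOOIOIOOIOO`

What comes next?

Replace each of the 13 characters of IOIOOIOIOOIOO in place — IO IOO IO IOO IOO IO IOO IO IOO IOO IO IOO IOO — and concatenate.

IOIOOIOIOOIOOIOIOOIOIOOIOOIOIOOIOO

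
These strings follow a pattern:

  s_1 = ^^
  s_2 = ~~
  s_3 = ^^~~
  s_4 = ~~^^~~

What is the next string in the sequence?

Each term (from the third on) is the two preceding terms concatenated in order: term 3 = ^^·~~ = ^^~~.
Continuing: ^^~~ · ~~^^~~ gives term 5.

^^~~~~^^~~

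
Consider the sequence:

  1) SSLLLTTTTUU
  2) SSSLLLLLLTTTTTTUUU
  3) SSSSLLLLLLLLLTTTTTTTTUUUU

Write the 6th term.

SSSSSSSLLLLLLLLLLLLLLLLLLTTTTTTTTTTTTTTUUUUUUU

Term n consists of n+1 S's, followed by 3n L's, followed by 2n+2 T's, followed by n+1 U's (n = 1, 2, …).
For term 6, n = 6, so the run lengths are 7, 18, 14, 7.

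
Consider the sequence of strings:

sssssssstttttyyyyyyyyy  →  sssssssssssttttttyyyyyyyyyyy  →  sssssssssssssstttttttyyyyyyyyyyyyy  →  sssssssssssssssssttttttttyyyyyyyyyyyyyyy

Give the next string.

sssssssssssssssssssstttttttttyyyyyyyyyyyyyyyyy

Reading off run lengths: s runs 8, 11, 14, 17; t runs 5, 6, 7, 8; y runs 9, 11, 13, 15 — each is linear in n, where the shown terms are n = 3, 4, 5, 6.
For the next term, n = 7, so the run lengths are 20, 9, 17.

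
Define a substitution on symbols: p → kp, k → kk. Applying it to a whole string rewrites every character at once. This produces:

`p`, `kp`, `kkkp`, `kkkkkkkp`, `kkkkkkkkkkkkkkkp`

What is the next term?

kkkkkkkkkkkkkkkkkkkkkkkkkkkkkkkp

φ(kkkkkkkkkkkkkkkp) expands symbol-by-symbol to kk kk kk kk kk kk kk kk kk kk kk kk kk kk kk kp; joining the 16 pieces gives the next term.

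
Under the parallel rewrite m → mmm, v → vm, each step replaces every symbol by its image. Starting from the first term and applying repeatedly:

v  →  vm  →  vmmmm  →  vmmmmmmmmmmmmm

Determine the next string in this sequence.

Replace each of the 14 characters of vmmmmmmmmmmmmm in place — vm mmm mmm mmm mmm mmm mmm mmm mmm mmm mmm mmm mmm mmm — and concatenate.

vmmmmmmmmmmmmmmmmmmmmmmmmmmmmmmmmmmmmmmmm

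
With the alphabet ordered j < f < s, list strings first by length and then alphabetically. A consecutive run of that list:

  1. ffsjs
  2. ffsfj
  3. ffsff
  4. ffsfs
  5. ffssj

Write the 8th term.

Stepping forward 3 times from ffssj: ffssj → ffssf → ffsss, then the target.

fsjjj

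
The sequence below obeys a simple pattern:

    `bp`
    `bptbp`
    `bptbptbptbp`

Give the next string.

Every step duplicates the string with 't' between the halves.
So the next term is two copies of bptbptbptbp with 't' between the halves.

bptbptbptbptbptbptbptbp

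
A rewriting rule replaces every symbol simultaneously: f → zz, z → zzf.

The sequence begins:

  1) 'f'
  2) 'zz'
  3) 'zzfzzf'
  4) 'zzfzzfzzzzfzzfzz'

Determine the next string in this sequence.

zzfzzfzzzzfzzfzzzzfzzfzzfzzfzzzzfzzfzzzzfzzf

Applying the rule to each of the 16 symbols of zzfzzfzzzzfzzfzz gives the pieces zzf zzf zz zzf zzf zz zzf zzf zzf zzf zz zzf zzf zz zzf zzf, which concatenate to the answer.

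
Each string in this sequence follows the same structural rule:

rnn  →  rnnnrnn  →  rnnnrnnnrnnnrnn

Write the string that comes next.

Every step duplicates the string with 'n' between the halves.
So the next term is two copies of rnnnrnnnrnnnrnn with 'n' between the halves.

rnnnrnnnrnnnrnnnrnnnrnnnrnnnrnn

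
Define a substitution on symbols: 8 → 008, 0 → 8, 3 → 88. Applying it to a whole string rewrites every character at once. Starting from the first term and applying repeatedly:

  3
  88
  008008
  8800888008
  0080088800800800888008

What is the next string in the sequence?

Rewriting the 22 symbols of 0080088800800800888008 one by one yields 8 8 008 8 8 008 008 008 8 8 008 8 8 008 8 8 008 008 008 8 8 008; concatenated:

880088800800800888008880088800800800888008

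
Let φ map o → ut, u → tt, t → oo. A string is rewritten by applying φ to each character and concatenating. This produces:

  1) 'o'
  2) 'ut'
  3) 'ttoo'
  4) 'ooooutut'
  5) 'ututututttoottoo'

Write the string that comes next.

ttoottoottoottooooooututooooutut

φ(ututututttoottoo) expands symbol-by-symbol to tt oo tt oo tt oo tt oo oo oo ut ut oo oo ut ut; joining the 16 pieces gives the next term.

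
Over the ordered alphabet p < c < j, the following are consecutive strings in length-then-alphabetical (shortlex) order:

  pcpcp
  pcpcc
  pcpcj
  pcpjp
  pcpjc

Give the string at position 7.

pccpp

Continuing the enumeration 2 steps past pcpjc: pcpjc → pcpjj → (answer).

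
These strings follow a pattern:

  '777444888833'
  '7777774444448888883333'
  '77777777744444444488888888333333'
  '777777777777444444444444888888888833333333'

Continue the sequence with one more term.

Each string has the form 7^{3n} 4^{3n} 8^{2n+2} 3^{2n} (n = 1, 2, …).
For the next term, n = 5, so the run lengths are 15, 15, 12, 10.

7777777777777774444444444444448888888888883333333333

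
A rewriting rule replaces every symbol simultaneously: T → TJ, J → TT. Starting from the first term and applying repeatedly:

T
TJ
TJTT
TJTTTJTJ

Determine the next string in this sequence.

Rewriting each symbol of TJTTTJTJ: T→TJ, J→TT, T→TJ, T→TJ, T→TJ, J→TT, T→TJ, J→TT, which concatenates to TJ TT TJ TJ TJ TT TJ TT.

TJTTTJTJTJTTTJTT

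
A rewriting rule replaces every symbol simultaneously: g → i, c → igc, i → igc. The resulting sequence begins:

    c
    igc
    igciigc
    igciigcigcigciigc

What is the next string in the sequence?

φ(igciigcigcigciigc) expands symbol-by-symbol to igc i igc igc igc i igc igc i igc igc i igc igc igc i igc; joining the 17 pieces gives the next term.

igciigcigcigciigcigciigcigciigcigcigciigc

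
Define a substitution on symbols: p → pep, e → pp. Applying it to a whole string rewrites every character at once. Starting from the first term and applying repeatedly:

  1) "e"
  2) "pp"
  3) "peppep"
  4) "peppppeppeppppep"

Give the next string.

peppppeppeppeppeppppeppeppppeppeppeppeppppep

Applying the rule to each of the 16 symbols of peppppeppeppppep gives the pieces pep pp pep pep pep pep pp pep pep pp pep pep pep pep pp pep, which concatenate to the answer.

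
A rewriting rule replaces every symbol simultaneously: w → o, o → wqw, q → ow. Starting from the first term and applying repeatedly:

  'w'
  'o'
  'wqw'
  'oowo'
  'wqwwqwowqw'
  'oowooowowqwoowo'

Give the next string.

wqwwqwowqwwqwwqwowqwoowowqwwqwowqw

Replace each of the 15 characters of oowooowowqwoowo in place — wqw wqw o wqw wqw wqw o wqw o ow o wqw wqw o wqw — and concatenate.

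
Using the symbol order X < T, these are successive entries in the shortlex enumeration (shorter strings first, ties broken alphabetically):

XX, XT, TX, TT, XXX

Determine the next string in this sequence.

XXT

Find the rightmost character of XXX below T, bump it to the next letter, and reset everything to its right to X.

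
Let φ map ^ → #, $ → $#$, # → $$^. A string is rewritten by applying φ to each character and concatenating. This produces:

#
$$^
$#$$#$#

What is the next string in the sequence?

Rewriting each symbol of $#$$#$#: $→$#$, #→$$^, $→$#$, $→$#$, #→$$^, $→$#$, #→$$^, which concatenates to $#$ $$^ $#$ $#$ $$^ $#$ $$^.

$#$$$^$#$$#$$$^$#$$$^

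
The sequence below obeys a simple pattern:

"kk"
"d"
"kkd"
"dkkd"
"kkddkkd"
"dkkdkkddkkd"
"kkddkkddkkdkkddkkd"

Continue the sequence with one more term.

dkkdkkddkkdkkddkkddkkdkkddkkd

From term 3 onward, concatenate the second-to-last term with the last: kk·d = kkd, d·kkd = dkkd, …
Continuing: dkkdkkddkkd · kkddkkddkkdkkddkkd gives term 8.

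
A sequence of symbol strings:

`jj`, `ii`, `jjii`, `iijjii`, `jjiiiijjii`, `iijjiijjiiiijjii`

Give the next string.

jjiiiijjiiiijjiijjiiiijjii

Each term (from the third on) is the two preceding terms concatenated in order: term 3 = jj·ii = jjii.
Continuing: jjiiiijjii · iijjiijjiiiijjii gives term 7.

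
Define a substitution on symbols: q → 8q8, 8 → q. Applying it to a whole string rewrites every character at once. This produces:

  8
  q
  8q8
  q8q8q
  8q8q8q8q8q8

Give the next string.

Expanding 8q8q8q8q8q8: 8→q, q→8q8, 8→q, q→8q8, 8→q, q→8q8, 8→q, q→8q8, 8→q, q→8q8, 8→q. Concatenated: q 8q8 q 8q8 q 8q8 q 8q8 q 8q8 q.

q8q8q8q8q8q8q8q8q8q8q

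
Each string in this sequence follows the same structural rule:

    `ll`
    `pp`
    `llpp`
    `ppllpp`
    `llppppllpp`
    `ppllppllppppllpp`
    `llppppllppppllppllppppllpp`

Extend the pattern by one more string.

This is a Fibonacci-style word recurrence s(k) = s(k−2)·s(k−1): e.g. ll·pp = llpp.
So term 8 is ppllppllppppllpp·llppppllppppllppllppppllpp.

ppllppllppppllppllppppllppppllppllppppllpp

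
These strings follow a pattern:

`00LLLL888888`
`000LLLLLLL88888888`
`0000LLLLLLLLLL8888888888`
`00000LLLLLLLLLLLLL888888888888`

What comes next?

Reading off run lengths: 0 runs 2, 3, 4, 5; L runs 4, 7, 10, 13; 8 runs 6, 8, 10, 12 — each is linear in n, where the shown terms are n = 2, 3, 4, 5.
Setting n = 6 gives 6, 16, 14 characters in each block.

000000LLLLLLLLLLLLLLLL88888888888888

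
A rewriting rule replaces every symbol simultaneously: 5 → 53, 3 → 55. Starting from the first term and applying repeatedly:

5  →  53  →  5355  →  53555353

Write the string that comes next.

Expanding 53555353: 5→53, 3→55, 5→53, 5→53, 5→53, 3→55, 5→53, 3→55. Concatenated: 53 55 53 53 53 55 53 55.

5355535353555355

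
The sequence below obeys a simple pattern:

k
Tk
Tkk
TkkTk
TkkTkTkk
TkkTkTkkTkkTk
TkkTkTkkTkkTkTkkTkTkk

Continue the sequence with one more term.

TkkTkTkkTkkTkTkkTkTkkTkkTkTkkTkkTk

This is a Fibonacci-style word recurrence s(k) = s(k−1)·s(k−2): e.g. Tk·k = Tkk.
Continuing: TkkTkTkkTkkTkTkkTkTkk · TkkTkTkkTkkTk gives term 8.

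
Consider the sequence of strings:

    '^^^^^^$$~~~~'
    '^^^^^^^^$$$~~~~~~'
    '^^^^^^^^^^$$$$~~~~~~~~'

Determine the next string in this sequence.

Reading off run lengths: ^ runs 6, 8, 10; $ runs 2, 3, 4; ~ runs 4, 6, 8 — each is linear in n, where the shown terms are n = 2, 3, 4.
Setting n = 5 gives 12, 5, 10 characters in each block.

^^^^^^^^^^^^$$$$$~~~~~~~~~~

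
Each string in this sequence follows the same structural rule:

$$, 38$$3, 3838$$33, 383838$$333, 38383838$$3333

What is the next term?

Every step adds 38 to the front and 3 to the end of the previous string.
Applying this once more to 38383838$$3333:

3838383838$$33333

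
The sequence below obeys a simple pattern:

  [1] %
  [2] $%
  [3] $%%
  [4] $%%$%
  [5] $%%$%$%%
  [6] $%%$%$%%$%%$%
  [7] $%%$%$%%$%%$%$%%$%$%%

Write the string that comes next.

$%%$%$%%$%%$%$%%$%$%%$%%$%$%%$%%$%

Each term (from the third on) is the previous term followed by the one before it: term 3 = $%·% = $%%.
Continuing: $%%$%$%%$%%$%$%%$%$%% · $%%$%$%%$%%$% gives term 8.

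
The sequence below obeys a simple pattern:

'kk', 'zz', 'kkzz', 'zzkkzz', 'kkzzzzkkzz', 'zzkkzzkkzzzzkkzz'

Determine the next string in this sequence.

Each term (from the third on) is the two preceding terms concatenated in order: term 3 = kk·zz = kkzz.
The next term joins kkzzzzkkzz and zzkkzzkkzzzzkkzz.

kkzzzzkkzzzzkkzzkkzzzzkkzz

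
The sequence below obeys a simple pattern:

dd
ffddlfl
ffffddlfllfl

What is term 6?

ffffffffffddlfllfllfllfllfl

Each term wraps the previous one in ff on the left and lfl on the right.
From ffffddlfllfl, 3 further steps: ffffddlfllfl → ffffffddlfllfllfl → ffffffffddlfllfllfllfl → (answer).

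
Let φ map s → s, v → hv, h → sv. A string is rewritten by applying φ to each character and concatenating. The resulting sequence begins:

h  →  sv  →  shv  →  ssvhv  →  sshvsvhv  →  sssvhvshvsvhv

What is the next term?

ssshvsvhvssvhvshvsvhv

Replace each of the 13 characters of sssvhvshvsvhv in place — s s s hv sv hv s sv hv s hv sv hv — and concatenate.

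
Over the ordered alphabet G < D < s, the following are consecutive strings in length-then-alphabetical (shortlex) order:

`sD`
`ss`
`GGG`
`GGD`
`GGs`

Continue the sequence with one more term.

GDG

The successor of GGs increments the rightmost position that isn't already s and resets every position after it to G.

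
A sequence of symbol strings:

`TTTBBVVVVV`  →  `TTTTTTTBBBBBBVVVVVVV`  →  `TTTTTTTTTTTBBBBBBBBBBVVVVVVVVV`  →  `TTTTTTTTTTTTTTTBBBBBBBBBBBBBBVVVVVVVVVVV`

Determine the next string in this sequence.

TTTTTTTTTTTTTTTTTTTBBBBBBBBBBBBBBBBBBVVVVVVVVVVVVV

Term n consists of 4n-1 T's, followed by 4n-2 B's, followed by 2n+3 V's (n = 1, 2, …).
At n = 5 the blocks have lengths 19, 18, 13.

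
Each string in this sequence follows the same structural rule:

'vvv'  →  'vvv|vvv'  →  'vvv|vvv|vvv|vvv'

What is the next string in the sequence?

s(k+1) = s(k)·|·s(k) — each term doubles the last with '|' between the halves.
Doubling vvv|vvv|vvv|vvv with '|' between the halves:

vvv|vvv|vvv|vvv|vvv|vvv|vvv|vvv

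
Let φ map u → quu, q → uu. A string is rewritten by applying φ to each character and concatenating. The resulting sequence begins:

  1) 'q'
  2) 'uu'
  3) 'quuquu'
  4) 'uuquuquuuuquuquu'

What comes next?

quuquuuuquuquuuuquuquuquuquuuuquuquuuuquuquu

Replace each of the 16 characters of uuquuquuuuquuquu in place — quu quu uu quu quu uu quu quu quu quu uu quu quu uu quu quu — and concatenate.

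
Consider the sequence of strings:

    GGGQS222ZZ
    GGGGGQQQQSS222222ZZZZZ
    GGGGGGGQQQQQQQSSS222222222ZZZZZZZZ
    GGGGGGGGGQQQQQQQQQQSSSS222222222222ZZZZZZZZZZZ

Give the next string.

Term n consists of 2n+1 G's, followed by 3n-2 Q's, followed by n S's, followed by 3n 2's, followed by 3n-1 Z's (n = 1, 2, …).
Setting n = 5 gives 11, 13, 5, 15, 14 characters in each block.

GGGGGGGGGGGQQQQQQQQQQQQQSSSSS222222222222222ZZZZZZZZZZZZZZ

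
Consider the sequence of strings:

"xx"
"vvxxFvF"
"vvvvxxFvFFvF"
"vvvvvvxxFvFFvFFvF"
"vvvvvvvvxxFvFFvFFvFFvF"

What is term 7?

s(k+1) = vv·s(k)·FvF, so each term gains vv as a prefix and FvF as a suffix.
From vvvvvvvvxxFvFFvFFvFFvF, 2 further steps: vvvvvvvvxxFvFFvFFvFFvF → vvvvvvvvvvxxFvFFvFFvFFvFFvF → (answer).

vvvvvvvvvvvvxxFvFFvFFvFFvFFvFFvF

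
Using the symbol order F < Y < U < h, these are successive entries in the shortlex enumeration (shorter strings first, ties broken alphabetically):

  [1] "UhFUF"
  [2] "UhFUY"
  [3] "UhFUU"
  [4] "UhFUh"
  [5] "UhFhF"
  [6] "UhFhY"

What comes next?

UhFhU

Find the rightmost character of UhFhY below h, bump it to the next letter, and reset everything to its right to F.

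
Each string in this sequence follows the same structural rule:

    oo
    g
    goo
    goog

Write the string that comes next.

googgoo

From term 3 onward, concatenate the last term with the second-to-last: g·oo = goo, goo·g = goog, …
So term 5 is goog·goo.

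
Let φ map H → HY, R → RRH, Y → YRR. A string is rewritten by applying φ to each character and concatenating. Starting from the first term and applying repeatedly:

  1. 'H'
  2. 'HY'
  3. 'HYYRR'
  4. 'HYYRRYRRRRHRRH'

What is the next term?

HYYRRYRRRRHRRHYRRRRHRRHRRHRRHHYRRHRRHHY

φ(HYYRRYRRRRHRRH) expands symbol-by-symbol to HY YRR YRR RRH RRH YRR RRH RRH RRH RRH HY RRH RRH HY; joining the 14 pieces gives the next term.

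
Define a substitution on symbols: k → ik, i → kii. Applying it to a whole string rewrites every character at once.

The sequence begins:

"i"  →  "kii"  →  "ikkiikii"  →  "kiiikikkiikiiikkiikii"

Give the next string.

Applying the rule to each of the 21 symbols of kiiikikkiikiiikkiikii gives the pieces ik kii kii kii ik kii ik ik kii kii ik kii kii kii ik ik kii kii ik kii kii, which concatenate to the answer.

ikkiikiikiiikkiiikikkiikiiikkiikiikiiikikkiikiiikkiikii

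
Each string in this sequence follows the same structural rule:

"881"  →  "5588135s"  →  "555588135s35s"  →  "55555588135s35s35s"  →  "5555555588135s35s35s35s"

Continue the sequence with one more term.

Each term wraps the previous one in 55 on the left and 35s on the right.
So the next term is 55·5555555588135s35s35s35s·35s.

555555555588135s35s35s35s35s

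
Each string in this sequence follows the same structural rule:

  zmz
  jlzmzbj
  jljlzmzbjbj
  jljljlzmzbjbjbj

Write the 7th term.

Every step adds jl to the front and bj to the end of the previous string.
From jljljlzmzbjbjbj, 3 further steps: jljljlzmzbjbjbj → jljljljlzmzbjbjbjbj → jljljljljlzmzbjbjbjbjbj → (answer).

jljljljljljlzmzbjbjbjbjbjbj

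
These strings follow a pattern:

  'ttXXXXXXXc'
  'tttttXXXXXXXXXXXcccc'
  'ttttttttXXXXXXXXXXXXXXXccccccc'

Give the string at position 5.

ttttttttttttttXXXXXXXXXXXXXXXXXXXXXXXccccccccccccc

The n-th term is 3n-1 t's then 4n+3 X's then 3n-2 c's (n = 1, 2, …).
Setting n = 5 gives 14, 23, 13 characters in each block.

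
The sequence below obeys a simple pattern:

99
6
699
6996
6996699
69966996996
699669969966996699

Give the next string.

69966996996699669969966996996

From term 3 onward, concatenate the last term with the second-to-last: 6·99 = 699, 699·6 = 6996, …
Continuing: 699669969966996699 · 69966996996 gives term 8.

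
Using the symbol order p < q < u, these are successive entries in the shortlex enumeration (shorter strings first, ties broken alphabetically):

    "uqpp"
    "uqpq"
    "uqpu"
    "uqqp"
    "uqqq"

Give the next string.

uqqu

The successor of uqqq increments the rightmost position that isn't already u and resets every position after it to p.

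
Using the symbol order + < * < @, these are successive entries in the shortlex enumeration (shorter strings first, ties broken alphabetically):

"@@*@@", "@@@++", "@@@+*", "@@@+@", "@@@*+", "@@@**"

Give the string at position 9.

Continuing the enumeration 3 steps past @@@**: @@@** → @@@*@ → @@@@+ → (answer).

@@@@*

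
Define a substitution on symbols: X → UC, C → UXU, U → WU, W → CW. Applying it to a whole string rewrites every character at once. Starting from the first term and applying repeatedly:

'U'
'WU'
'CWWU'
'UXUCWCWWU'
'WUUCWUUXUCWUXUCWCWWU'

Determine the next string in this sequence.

Rewriting the 20 symbols of WUUCWUUXUCWUXUCWCWWU one by one yields CW WU WU UXU CW WU WU UC WU UXU CW WU UC WU UXU CW UXU CW CW WU; concatenated:

CWWUWUUXUCWWUWUUCWUUXUCWWUUCWUUXUCWUXUCWCWWU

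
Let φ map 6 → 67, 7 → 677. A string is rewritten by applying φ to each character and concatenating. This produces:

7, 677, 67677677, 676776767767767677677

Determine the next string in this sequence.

φ(676776767767767677677) expands symbol-by-symbol to 67 677 67 677 677 67 677 67 677 677 67 677 677 67 677 67 677 677 67 677 677; joining the 21 pieces gives the next term.

6767767677677676776767767767677677676776767767767677677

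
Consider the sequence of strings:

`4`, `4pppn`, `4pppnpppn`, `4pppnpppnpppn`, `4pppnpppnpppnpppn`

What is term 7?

4pppnpppnpppnpppnpppnpppn

Each term is the previous one with pppn appended.
From 4pppnpppnpppnpppn, 2 further steps: 4pppnpppnpppnpppn → 4pppnpppnpppnpppnpppn → (answer).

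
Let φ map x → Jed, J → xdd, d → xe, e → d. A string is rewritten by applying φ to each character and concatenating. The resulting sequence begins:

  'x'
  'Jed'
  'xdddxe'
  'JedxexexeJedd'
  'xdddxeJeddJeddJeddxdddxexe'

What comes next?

JedxexexeJeddxdddxexexdddxexexdddxexeJedxexexeJeddJedd

Applying the rule to each of the 26 symbols of xdddxeJeddJeddJeddxdddxexe gives the pieces Jed xe xe xe Jed d xdd d xe xe xdd d xe xe xdd d xe xe Jed xe xe xe Jed d Jed d, which concatenate to the answer.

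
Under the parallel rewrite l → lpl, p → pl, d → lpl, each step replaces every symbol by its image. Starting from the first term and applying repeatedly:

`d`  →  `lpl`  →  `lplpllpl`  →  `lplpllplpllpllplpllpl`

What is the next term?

Rewriting the 21 symbols of lplpllplpllpllplpllpl one by one yields lpl pl lpl pl lpl lpl pl lpl pl lpl lpl pl lpl lpl pl lpl pl lpl lpl pl lpl; concatenated:

lplpllplpllpllplpllplpllpllplpllpllplpllplpllpllplpllpl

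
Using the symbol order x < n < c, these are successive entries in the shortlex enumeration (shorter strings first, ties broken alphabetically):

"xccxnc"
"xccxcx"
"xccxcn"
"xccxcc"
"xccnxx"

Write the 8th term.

xccnnx

Stepping forward 3 times from xccnxx: xccnxx → xccnxn → xccnxc, then the target.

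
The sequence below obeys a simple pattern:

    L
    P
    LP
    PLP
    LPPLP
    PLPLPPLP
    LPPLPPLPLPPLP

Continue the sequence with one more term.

This is a Fibonacci-style word recurrence s(k) = s(k−2)·s(k−1): e.g. L·P = LP.
Continuing: PLPLPPLP · LPPLPPLPLPPLP gives term 8.

PLPLPPLPLPPLPPLPLPPLP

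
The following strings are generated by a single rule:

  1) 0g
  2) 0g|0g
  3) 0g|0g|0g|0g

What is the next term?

s(k+1) = s(k)·|·s(k) — each term doubles the last with '|' between the halves.
Doubling 0g|0g|0g|0g with '|' between the halves:

0g|0g|0g|0g|0g|0g|0g|0g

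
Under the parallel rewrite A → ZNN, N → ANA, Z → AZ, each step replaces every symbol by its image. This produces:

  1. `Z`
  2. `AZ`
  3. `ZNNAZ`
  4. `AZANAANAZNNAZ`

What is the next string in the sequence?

φ(AZANAANAZNNAZ) expands symbol-by-symbol to ZNN AZ ZNN ANA ZNN ZNN ANA ZNN AZ ANA ANA ZNN AZ; joining the 13 pieces gives the next term.

ZNNAZZNNANAZNNZNNANAZNNAZANAANAZNNAZ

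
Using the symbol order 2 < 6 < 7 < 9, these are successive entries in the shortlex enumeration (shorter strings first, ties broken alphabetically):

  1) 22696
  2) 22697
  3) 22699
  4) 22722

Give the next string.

Find the rightmost character of 22722 below 9, bump it to the next letter, and reset everything to its right to 2.

22726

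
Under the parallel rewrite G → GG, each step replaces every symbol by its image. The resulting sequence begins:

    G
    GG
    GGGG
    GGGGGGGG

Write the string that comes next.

GGGGGGGGGGGGGGGG

Rewriting each symbol of GGGGGGGG: G→GG, G→GG, G→GG, G→GG, G→GG, G→GG, G→GG, G→GG, which concatenates to GG GG GG GG GG GG GG GG.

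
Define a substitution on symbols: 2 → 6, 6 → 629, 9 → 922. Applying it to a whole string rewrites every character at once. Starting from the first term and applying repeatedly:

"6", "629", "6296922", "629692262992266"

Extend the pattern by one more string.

629692262992266629692292266629629

Replace each of the 15 characters of 629692262992266 in place — 629 6 922 629 922 6 6 629 6 922 922 6 6 629 629 — and concatenate.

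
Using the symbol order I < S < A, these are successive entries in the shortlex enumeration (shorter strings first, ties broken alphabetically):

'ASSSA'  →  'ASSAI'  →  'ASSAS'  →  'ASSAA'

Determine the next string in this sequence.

ASAII

Find the rightmost character of ASSAA below A, bump it to the next letter, and reset everything to its right to I.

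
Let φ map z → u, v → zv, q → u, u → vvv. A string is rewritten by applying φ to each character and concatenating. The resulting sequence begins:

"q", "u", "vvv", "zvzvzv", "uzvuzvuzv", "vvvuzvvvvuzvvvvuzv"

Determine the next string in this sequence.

Replace each of the 18 characters of vvvuzvvvvuzvvvvuzv in place — zv zv zv vvv u zv zv zv zv vvv u zv zv zv zv vvv u zv — and concatenate.

zvzvzvvvvuzvzvzvzvvvvuzvzvzvzvvvvuzv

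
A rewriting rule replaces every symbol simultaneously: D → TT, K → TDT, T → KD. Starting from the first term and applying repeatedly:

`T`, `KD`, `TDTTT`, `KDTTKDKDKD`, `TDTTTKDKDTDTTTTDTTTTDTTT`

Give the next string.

Rewriting the 24 symbols of TDTTTKDKDTDTTTTDTTTTDTTT one by one yields KD TT KD KD KD TDT TT TDT TT KD TT KD KD KD KD TT KD KD KD KD TT KD KD KD; concatenated:

KDTTKDKDKDTDTTTTDTTTKDTTKDKDKDKDTTKDKDKDKDTTKDKDKD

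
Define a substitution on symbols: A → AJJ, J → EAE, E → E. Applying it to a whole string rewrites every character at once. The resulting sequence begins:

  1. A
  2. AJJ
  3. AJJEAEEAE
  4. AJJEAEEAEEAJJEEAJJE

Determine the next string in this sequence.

φ(AJJEAEEAEEAJJEEAJJE) expands symbol-by-symbol to AJJ EAE EAE E AJJ E E AJJ E E AJJ EAE EAE E E AJJ EAE EAE E; joining the 19 pieces gives the next term.

AJJEAEEAEEAJJEEAJJEEAJJEAEEAEEEAJJEAEEAEE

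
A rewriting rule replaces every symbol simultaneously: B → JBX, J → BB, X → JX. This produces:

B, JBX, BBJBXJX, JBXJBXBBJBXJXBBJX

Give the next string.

BBJBXJXBBJBXJXJBXJBXBBJBXJXBBJXJBXJBXBBJX

φ(JBXJBXBBJBXJXBBJX) expands symbol-by-symbol to BB JBX JX BB JBX JX JBX JBX BB JBX JX BB JX JBX JBX BB JX; joining the 17 pieces gives the next term.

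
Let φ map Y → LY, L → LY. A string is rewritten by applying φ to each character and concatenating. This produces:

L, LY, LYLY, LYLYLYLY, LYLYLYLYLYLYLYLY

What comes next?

φ(LYLYLYLYLYLYLYLY) expands symbol-by-symbol to LY LY LY LY LY LY LY LY LY LY LY LY LY LY LY LY; joining the 16 pieces gives the next term.

LYLYLYLYLYLYLYLYLYLYLYLYLYLYLYLY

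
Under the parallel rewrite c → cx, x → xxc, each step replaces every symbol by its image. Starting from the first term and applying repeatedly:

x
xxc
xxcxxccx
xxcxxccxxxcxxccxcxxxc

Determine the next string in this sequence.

Rewriting the 21 symbols of xxcxxccxxxcxxccxcxxxc one by one yields xxc xxc cx xxc xxc cx cx xxc xxc xxc cx xxc xxc cx cx xxc cx xxc xxc xxc cx; concatenated:

xxcxxccxxxcxxccxcxxxcxxcxxccxxxcxxccxcxxxccxxxcxxcxxccx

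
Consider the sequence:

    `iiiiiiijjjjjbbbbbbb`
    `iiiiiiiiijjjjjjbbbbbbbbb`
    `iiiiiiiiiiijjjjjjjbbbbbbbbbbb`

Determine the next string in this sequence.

The n-th term is 2n+1 i's then n+2 j's then 2n+1 b's, where the shown terms are n = 3, 4, 5.
For the next term, n = 6, so the run lengths are 13, 8, 13.

iiiiiiiiiiiiijjjjjjjjbbbbbbbbbbbbb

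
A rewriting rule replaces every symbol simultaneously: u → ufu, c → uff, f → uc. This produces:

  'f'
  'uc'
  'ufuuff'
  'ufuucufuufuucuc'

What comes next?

Rewriting the 15 symbols of ufuucufuufuucuc one by one yields ufu uc ufu ufu uff ufu uc ufu ufu uc ufu ufu uff ufu uff; concatenated:

ufuucufuufuuffufuucufuufuucufuufuuffufuuff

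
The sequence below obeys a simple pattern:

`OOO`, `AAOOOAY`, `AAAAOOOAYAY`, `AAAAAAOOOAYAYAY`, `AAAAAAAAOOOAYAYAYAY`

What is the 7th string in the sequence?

Every step adds AA to the front and AY to the end of the previous string.
From AAAAAAAAOOOAYAYAYAY, 2 further steps: AAAAAAAAOOOAYAYAYAY → AAAAAAAAAAOOOAYAYAYAYAY → (answer).

AAAAAAAAAAAAOOOAYAYAYAYAYAY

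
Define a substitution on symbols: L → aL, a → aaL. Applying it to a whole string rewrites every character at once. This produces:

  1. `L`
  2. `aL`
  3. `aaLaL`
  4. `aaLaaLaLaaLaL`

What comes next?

aaLaaLaLaaLaaLaLaaLaLaaLaaLaLaaLaL

Replace each of the 13 characters of aaLaaLaLaaLaL in place — aaL aaL aL aaL aaL aL aaL aL aaL aaL aL aaL aL — and concatenate.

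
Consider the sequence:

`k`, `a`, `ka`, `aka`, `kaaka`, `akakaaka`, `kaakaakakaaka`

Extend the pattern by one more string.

This is a Fibonacci-style word recurrence s(k) = s(k−2)·s(k−1): e.g. k·a = ka.
So term 8 is akakaaka·kaakaakakaaka.

akakaakakaakaakakaaka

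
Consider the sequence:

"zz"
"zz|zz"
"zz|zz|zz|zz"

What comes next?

zz|zz|zz|zz|zz|zz|zz|zz

Each string is two copies of the previous one joined by '|'.
So the next term is two copies of zz|zz|zz|zz with '|' between the halves.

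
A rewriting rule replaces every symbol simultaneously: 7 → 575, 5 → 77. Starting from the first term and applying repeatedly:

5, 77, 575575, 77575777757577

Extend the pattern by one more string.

57557577575775755755755757757577575575

Applying the rule to each of the 14 symbols of 77575777757577 gives the pieces 575 575 77 575 77 575 575 575 575 77 575 77 575 575, which concatenate to the answer.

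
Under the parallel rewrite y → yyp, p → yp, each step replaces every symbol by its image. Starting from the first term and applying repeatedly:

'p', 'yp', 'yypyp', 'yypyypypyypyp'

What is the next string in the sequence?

Applying the rule to each of the 13 symbols of yypyypypyypyp gives the pieces yyp yyp yp yyp yyp yp yyp yp yyp yyp yp yyp yp, which concatenate to the answer.

yypyypypyypyypypyypypyypyypypyypyp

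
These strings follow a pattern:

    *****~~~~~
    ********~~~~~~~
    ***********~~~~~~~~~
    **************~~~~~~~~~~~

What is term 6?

********************~~~~~~~~~~~~~~~

Each string has the form *^{3n-1} ~^{2n+1}, where the shown terms are n = 2, 3, 4, 5.
At n = 7 the blocks have lengths 20, 15.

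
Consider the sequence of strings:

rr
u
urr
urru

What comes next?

urruurr

This is a Fibonacci-style word recurrence s(k) = s(k−1)·s(k−2): e.g. u·rr = urr.
Continuing: urru · urr gives term 5.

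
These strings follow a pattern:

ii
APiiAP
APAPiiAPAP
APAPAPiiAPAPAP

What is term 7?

Each term wraps the previous one in AP on the left and AP on the right.
From APAPAPiiAPAPAP, 3 further steps: APAPAPiiAPAPAP → APAPAPAPiiAPAPAPAP → APAPAPAPAPiiAPAPAPAPAP → (answer).

APAPAPAPAPAPiiAPAPAPAPAPAP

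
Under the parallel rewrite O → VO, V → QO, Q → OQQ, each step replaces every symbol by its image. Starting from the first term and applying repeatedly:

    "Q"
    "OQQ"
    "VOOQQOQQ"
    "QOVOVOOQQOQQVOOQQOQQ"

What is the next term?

Rewriting the 20 symbols of QOVOVOOQQOQQVOOQQOQQ one by one yields OQQ VO QO VO QO VO VO OQQ OQQ VO OQQ OQQ QO VO VO OQQ OQQ VO OQQ OQQ; concatenated:

OQQVOQOVOQOVOVOOQQOQQVOOQQOQQQOVOVOOQQOQQVOOQQOQQ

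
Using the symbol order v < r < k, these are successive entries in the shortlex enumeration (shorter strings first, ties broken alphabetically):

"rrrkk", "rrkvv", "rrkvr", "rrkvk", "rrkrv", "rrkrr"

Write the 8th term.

rrkkv

Stepping forward 2 times from rrkrr: rrkrr → rrkrk, then the target.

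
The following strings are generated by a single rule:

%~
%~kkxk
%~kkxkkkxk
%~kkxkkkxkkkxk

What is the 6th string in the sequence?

%~kkxkkkxkkkxkkkxkkkxk

Every step adds kkxk to the end: s(k+1) = s(k)·kkxk.
From %~kkxkkkxkkkxk, 2 further steps: %~kkxkkkxkkkxk → %~kkxkkkxkkkxkkkxk → (answer).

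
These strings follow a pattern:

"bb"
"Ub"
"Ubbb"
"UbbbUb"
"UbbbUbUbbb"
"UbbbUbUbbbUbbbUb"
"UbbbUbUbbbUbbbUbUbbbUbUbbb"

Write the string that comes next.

UbbbUbUbbbUbbbUbUbbbUbUbbbUbbbUbUbbbUbbbUb

This is a Fibonacci-style word recurrence s(k) = s(k−1)·s(k−2): e.g. Ub·bb = Ubbb.
The next term joins UbbbUbUbbbUbbbUbUbbbUbUbbb and UbbbUbUbbbUbbbUb.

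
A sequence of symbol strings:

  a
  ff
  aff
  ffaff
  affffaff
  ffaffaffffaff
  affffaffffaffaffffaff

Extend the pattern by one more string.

This is a Fibonacci-style word recurrence s(k) = s(k−2)·s(k−1): e.g. a·ff = aff.
So term 8 is ffaffaffffaff·affffaffffaffaffffaff.

ffaffaffffaffaffffaffffaffaffffaff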